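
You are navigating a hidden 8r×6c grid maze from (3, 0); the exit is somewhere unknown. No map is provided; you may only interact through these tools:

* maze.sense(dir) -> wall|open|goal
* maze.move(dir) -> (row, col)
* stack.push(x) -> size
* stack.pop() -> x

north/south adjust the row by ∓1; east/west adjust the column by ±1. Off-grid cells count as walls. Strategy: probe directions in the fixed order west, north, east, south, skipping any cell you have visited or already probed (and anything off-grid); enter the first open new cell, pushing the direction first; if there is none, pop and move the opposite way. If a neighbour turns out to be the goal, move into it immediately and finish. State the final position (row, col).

→ maze.sense(dir='north')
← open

→ stack.push(x='north')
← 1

→ maze.move(dir='north')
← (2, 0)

→ maze.sense(dir='north')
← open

→ stack.push(x='north')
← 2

→ maze.move(dir='north')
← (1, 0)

→ maze.sense(dir='north')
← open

→ stack.push(x='north')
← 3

→ maze.move(dir='north')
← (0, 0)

→ maze.sense(dir='east')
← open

→ stack.push(x='east')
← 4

→ maze.move(dir='east')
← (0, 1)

→ maze.sense(dir='east')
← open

→ stack.push(x='east')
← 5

→ maze.move(dir='east')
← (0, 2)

→ maze.sense(dir='east')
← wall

→ maze.sense(dir='south')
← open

→ stack.push(x='south')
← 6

→ maze.move(dir='south')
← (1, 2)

→ maze.sense(dir='west')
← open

→ stack.push(x='west')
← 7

→ maze.move(dir='west')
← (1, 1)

→ maze.sense(dir='south')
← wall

→ stack.pop()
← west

→ maze.move(dir='east')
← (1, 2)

→ maze.sense(dir='east')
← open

→ stack.push(x='east')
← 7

→ maze.move(dir='east')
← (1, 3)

→ maze.sense(dir='east')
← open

→ stack.push(x='east')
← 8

→ maze.move(dir='east')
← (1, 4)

→ maze.sense(dir='north')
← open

→ stack.push(x='north')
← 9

→ maze.move(dir='north')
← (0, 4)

→ maze.sense(dir='east')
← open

→ stack.push(x='east')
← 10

→ maze.move(dir='east')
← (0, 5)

→ maze.sense(dir='south')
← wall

→ stack.pop()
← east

→ maze.move(dir='west')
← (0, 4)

→ stack.pop()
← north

→ maze.move(dir='south')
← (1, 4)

→ maze.sense(dir='south')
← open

→ stack.push(x='south')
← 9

→ maze.move(dir='south')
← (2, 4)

→ maze.sense(dir='west')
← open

→ stack.push(x='west')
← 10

→ maze.move(dir='west')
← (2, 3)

→ maze.sense(dir='west')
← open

→ stack.push(x='west')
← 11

→ maze.move(dir='west')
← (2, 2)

→ maze.sense(dir='south')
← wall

→ stack.pop()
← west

→ maze.move(dir='east')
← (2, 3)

→ maze.sense(dir='south')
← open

→ stack.push(x='south')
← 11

→ maze.move(dir='south')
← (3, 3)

→ maze.sense(dir='east')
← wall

→ maze.sense(dir='south')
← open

→ stack.push(x='south')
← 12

→ maze.move(dir='south')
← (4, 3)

→ maze.sense(dir='west')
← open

→ stack.push(x='west')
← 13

→ maze.move(dir='west')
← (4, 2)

→ maze.sense(dir='west')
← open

→ stack.push(x='west')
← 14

→ maze.move(dir='west')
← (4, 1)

→ maze.sense(dir='west')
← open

→ stack.push(x='west')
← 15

→ maze.move(dir='west')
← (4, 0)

→ maze.sense(dir='south')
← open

→ stack.push(x='south')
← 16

→ maze.move(dir='south')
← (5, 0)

→ maze.sense(dir='east')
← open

→ stack.push(x='east')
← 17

→ maze.move(dir='east')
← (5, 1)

→ maze.sense(dir='east')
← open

→ stack.push(x='east')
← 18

→ maze.move(dir='east')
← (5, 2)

→ maze.sense(dir='east')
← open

→ stack.push(x='east')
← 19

→ maze.move(dir='east')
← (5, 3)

→ maze.sense(dir='east')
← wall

→ maze.sense(dir='south')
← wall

→ stack.pop()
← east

→ maze.move(dir='west')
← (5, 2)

→ maze.sense(dir='south')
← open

→ stack.push(x='south')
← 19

→ maze.move(dir='south')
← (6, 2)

→ maze.sense(dir='west')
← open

→ stack.push(x='west')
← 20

→ maze.move(dir='west')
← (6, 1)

→ maze.sense(dir='west')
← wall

→ maze.sense(dir='south')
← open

→ stack.push(x='south')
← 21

→ maze.move(dir='south')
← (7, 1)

→ maze.sense(dir='west')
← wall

→ maze.sense(dir='east')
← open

→ stack.push(x='east')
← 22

→ maze.move(dir='east')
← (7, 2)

→ maze.sense(dir='east')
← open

→ stack.push(x='east')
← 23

→ maze.move(dir='east')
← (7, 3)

→ maze.sense(dir='east')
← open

→ stack.push(x='east')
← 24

→ maze.move(dir='east')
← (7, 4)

→ maze.sense(dir='north')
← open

→ stack.push(x='north')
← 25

→ maze.move(dir='north')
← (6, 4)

→ maze.sense(dir='east')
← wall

→ stack.pop()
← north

→ maze.move(dir='south')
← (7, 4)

→ maze.sense(dir='east')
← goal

→ maze.move(dir='east')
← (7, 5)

Answer: (7, 5)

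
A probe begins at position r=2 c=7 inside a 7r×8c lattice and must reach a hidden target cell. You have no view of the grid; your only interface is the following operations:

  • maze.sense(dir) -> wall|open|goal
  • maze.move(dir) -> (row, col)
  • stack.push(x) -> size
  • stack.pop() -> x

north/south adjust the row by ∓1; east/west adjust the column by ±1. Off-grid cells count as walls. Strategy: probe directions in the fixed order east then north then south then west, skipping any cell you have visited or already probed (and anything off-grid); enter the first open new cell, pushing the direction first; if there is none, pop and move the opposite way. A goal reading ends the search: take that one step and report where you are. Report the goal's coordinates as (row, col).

[in] maze.sense dir='north'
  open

[in] stack.push x='north'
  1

[in] maze.move dir='north'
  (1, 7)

[in] maze.sense dir='north'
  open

[in] stack.push x='north'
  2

[in] maze.move dir='north'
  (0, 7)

[in] maze.sense dir='west'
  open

[in] stack.push x='west'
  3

[in] maze.move dir='west'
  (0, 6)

[in] maze.sense dir='south'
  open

[in] stack.push x='south'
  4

[in] maze.move dir='south'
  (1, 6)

[in] maze.sense dir='south'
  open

[in] stack.push x='south'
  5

[in] maze.move dir='south'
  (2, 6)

[in] maze.sense dir='south'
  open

[in] stack.push x='south'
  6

[in] maze.move dir='south'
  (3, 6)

[in] maze.sense dir='east'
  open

[in] stack.push x='east'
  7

[in] maze.move dir='east'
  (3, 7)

[in] maze.sense dir='south'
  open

[in] stack.push x='south'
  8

[in] maze.move dir='south'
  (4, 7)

[in] maze.sense dir='south'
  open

[in] stack.push x='south'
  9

[in] maze.move dir='south'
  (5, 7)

[in] maze.sense dir='south'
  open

[in] stack.push x='south'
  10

[in] maze.move dir='south'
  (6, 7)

[in] maze.sense dir='west'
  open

[in] stack.push x='west'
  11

[in] maze.move dir='west'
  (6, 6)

[in] maze.sense dir='north'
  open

[in] stack.push x='north'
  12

[in] maze.move dir='north'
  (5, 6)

[in] maze.sense dir='north'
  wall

[in] maze.sense dir='west'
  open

[in] stack.push x='west'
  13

[in] maze.move dir='west'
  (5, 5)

[in] maze.sense dir='north'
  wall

[in] maze.sense dir='south'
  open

[in] stack.push x='south'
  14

[in] maze.move dir='south'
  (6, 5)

[in] maze.sense dir='west'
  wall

[in] stack.pop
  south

[in] maze.move dir='north'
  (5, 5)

[in] maze.sense dir='west'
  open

[in] stack.push x='west'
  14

[in] maze.move dir='west'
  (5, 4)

[in] maze.sense dir='north'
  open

[in] stack.push x='north'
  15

[in] maze.move dir='north'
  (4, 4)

[in] maze.sense dir='north'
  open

[in] stack.push x='north'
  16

[in] maze.move dir='north'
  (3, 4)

[in] maze.sense dir='east'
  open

[in] stack.push x='east'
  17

[in] maze.move dir='east'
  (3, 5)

[in] maze.sense dir='north'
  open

[in] stack.push x='north'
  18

[in] maze.move dir='north'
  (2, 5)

[in] maze.sense dir='north'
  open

[in] stack.push x='north'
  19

[in] maze.move dir='north'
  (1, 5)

[in] maze.sense dir='north'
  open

[in] stack.push x='north'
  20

[in] maze.move dir='north'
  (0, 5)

[in] maze.sense dir='west'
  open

[in] stack.push x='west'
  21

[in] maze.move dir='west'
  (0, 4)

[in] maze.sense dir='south'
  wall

[in] maze.sense dir='west'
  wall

[in] stack.pop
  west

[in] maze.move dir='east'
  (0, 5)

[in] stack.pop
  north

[in] maze.move dir='south'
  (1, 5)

[in] stack.pop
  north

[in] maze.move dir='south'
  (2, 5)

[in] maze.sense dir='west'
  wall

[in] stack.pop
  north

[in] maze.move dir='south'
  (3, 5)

[in] stack.pop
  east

[in] maze.move dir='west'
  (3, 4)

[in] maze.sense dir='west'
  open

[in] stack.push x='west'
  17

[in] maze.move dir='west'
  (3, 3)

[in] maze.sense dir='north'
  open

[in] stack.push x='north'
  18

[in] maze.move dir='north'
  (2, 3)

[in] maze.sense dir='north'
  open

[in] stack.push x='north'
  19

[in] maze.move dir='north'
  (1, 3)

[in] maze.sense dir='west'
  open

[in] stack.push x='west'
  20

[in] maze.move dir='west'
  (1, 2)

[in] maze.sense dir='north'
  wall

[in] maze.sense dir='south'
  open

[in] stack.push x='south'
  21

[in] maze.move dir='south'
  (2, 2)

[in] maze.sense dir='south'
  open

[in] stack.push x='south'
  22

[in] maze.move dir='south'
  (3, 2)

[in] maze.sense dir='south'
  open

[in] stack.push x='south'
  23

[in] maze.move dir='south'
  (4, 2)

[in] maze.sense dir='east'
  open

[in] stack.push x='east'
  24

[in] maze.move dir='east'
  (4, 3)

[in] maze.sense dir='south'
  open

[in] stack.push x='south'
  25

[in] maze.move dir='south'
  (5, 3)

[in] maze.sense dir='south'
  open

[in] stack.push x='south'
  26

[in] maze.move dir='south'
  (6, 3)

[in] maze.sense dir='west'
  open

[in] stack.push x='west'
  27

[in] maze.move dir='west'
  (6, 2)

[in] maze.sense dir='north'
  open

[in] stack.push x='north'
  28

[in] maze.move dir='north'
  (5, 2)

[in] maze.sense dir='west'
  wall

[in] stack.pop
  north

[in] maze.move dir='south'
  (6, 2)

[in] maze.sense dir='west'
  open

[in] stack.push x='west'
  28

[in] maze.move dir='west'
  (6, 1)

[in] maze.sense dir='west'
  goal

[in] maze.move dir='west'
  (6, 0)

Answer: (6, 0)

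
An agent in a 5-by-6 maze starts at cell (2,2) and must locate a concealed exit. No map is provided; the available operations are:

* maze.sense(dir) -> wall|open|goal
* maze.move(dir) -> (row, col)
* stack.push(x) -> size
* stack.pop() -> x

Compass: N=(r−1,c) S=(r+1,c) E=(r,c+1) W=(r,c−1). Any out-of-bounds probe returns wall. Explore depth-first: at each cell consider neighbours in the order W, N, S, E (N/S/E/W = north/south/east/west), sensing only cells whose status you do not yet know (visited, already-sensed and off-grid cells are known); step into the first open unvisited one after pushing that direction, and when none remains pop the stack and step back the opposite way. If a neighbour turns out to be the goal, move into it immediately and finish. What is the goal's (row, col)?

-- 1. sense(dir: west) == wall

-- 2. sense(dir: north) == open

-- 3. push(x: north) == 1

-- 4. move(dir: north) == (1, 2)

-- 5. sense(dir: west) == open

-- 6. push(x: west) == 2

-- 7. move(dir: west) == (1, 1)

-- 8. sense(dir: west) == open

-- 9. push(x: west) == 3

-- 10. move(dir: west) == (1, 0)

-- 11. sense(dir: north) == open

-- 12. push(x: north) == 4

-- 13. move(dir: north) == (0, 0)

-- 14. sense(dir: east) == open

-- 15. push(x: east) == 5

-- 16. move(dir: east) == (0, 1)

-- 17. sense(dir: east) == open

-- 18. push(x: east) == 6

-- 19. move(dir: east) == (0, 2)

-- 20. sense(dir: east) == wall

-- 21. pop() == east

-- 22. move(dir: west) == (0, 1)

-- 23. pop() == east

-- 24. move(dir: west) == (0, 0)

-- 25. pop() == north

-- 26. move(dir: south) == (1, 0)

-- 27. sense(dir: south) == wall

-- 28. pop() == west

-- 29. move(dir: east) == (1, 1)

-- 30. pop() == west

-- 31. move(dir: east) == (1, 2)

-- 32. sense(dir: east) == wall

-- 33. pop() == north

-- 34. move(dir: south) == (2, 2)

-- 35. sense(dir: south) == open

-- 36. push(x: south) == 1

-- 37. move(dir: south) == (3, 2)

-- 38. sense(dir: west) == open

-- 39. push(x: west) == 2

-- 40. move(dir: west) == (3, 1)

-- 41. sense(dir: west) == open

-- 42. push(x: west) == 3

-- 43. move(dir: west) == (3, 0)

-- 44. sense(dir: south) == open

-- 45. push(x: south) == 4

-- 46. move(dir: south) == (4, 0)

-- 47. sense(dir: east) == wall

-- 48. pop() == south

-- 49. move(dir: north) == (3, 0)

-- 50. pop() == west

-- 51. move(dir: east) == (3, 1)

-- 52. pop() == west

-- 53. move(dir: east) == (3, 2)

-- 54. sense(dir: south) == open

-- 55. push(x: south) == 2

-- 56. move(dir: south) == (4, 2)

-- 57. sense(dir: east) == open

-- 58. push(x: east) == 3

-- 59. move(dir: east) == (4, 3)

-- 60. sense(dir: north) == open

-- 61. push(x: north) == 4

-- 62. move(dir: north) == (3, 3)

-- 63. sense(dir: north) == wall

-- 64. sense(dir: east) == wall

-- 65. pop() == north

-- 66. move(dir: south) == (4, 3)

-- 67. sense(dir: east) == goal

-- 68. move(dir: east) == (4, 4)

Answer: (4, 4)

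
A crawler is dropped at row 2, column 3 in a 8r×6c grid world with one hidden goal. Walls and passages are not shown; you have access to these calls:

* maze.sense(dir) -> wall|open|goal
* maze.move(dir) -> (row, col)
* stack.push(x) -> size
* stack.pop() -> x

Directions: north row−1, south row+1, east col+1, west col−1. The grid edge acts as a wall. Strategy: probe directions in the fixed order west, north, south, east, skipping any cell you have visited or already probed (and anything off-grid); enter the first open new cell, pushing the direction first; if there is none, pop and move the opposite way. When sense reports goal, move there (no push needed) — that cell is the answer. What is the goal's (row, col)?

Invoking sense on dir=west, and observe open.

Now I run push on x=west, → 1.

I use move on dir=west, and observe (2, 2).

Using sense on dir=west, yielding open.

I try push on x=west, and get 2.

Invoking move on dir=west, → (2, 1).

I run sense on dir=west, and observe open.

Now I run push on x=west, giving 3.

I try move on dir=west, and observe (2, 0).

I try sense on dir=north, which returns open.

I run push on x=north, and see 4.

Calling move on dir=north, giving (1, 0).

Then sense on dir=north, and observe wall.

Invoking sense on dir=east, : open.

I call push on x=east, — result: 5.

Using move on dir=east, which returns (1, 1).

Using sense on dir=north, → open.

Next I call push on x=north, and see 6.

I run move on dir=north, giving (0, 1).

I try sense on dir=east, and see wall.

I call pop(), which returns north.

Calling move on dir=south, yielding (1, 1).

I use sense on dir=east, giving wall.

I run pop, and get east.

I invoke move on dir=west, giving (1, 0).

Next I call pop(), giving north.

I invoke move on dir=south, → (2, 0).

I invoke sense on dir=south, and observe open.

Now I run push on x=south, : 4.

Using move on dir=south, — result: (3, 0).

Invoking sense on dir=south, yielding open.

I run push on x=south, — result: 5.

I try move on dir=south, → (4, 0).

Using sense on dir=south, yielding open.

Invoking push on x=south, → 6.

Next I call move on dir=south, : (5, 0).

I use sense on dir=south, : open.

Next I call push on x=south, and see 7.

Invoking move on dir=south, and get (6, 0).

Then sense on dir=south, → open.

Next I call push on x=south, and observe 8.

I invoke move on dir=south, and get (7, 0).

I use sense on dir=east, and observe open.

Using push on x=east, and get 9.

I try move on dir=east, yielding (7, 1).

Calling sense on dir=north, and get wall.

I invoke sense on dir=east, which returns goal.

Calling move on dir=east, : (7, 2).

Answer: (7, 2)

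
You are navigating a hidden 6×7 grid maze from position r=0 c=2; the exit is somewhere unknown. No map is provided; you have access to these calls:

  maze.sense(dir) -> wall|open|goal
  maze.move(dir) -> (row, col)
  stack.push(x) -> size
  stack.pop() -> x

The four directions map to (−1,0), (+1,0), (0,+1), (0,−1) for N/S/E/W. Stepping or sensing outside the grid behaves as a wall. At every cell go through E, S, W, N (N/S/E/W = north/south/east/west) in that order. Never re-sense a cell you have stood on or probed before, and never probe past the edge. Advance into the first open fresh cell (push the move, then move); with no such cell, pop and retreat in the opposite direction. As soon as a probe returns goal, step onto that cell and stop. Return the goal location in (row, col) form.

Do: sense[dir: east]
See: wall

Do: sense[dir: south]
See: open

Do: push[x: south]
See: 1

Do: move[dir: south]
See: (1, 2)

Do: sense[dir: east]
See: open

Do: push[x: east]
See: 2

Do: move[dir: east]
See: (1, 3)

Do: sense[dir: east]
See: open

Do: push[x: east]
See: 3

Do: move[dir: east]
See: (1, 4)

Do: sense[dir: east]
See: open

Do: push[x: east]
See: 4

Do: move[dir: east]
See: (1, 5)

Do: sense[dir: east]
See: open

Do: push[x: east]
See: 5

Do: move[dir: east]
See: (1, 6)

Do: sense[dir: south]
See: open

Do: push[x: south]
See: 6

Do: move[dir: south]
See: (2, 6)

Do: sense[dir: south]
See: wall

Do: sense[dir: west]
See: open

Do: push[x: west]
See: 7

Do: move[dir: west]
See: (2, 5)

Do: sense[dir: south]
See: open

Do: push[x: south]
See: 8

Do: move[dir: south]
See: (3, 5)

Do: sense[dir: south]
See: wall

Do: sense[dir: west]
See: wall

Do: pop[]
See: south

Do: move[dir: north]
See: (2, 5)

Do: sense[dir: west]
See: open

Do: push[x: west]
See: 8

Do: move[dir: west]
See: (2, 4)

Do: sense[dir: west]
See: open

Do: push[x: west]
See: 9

Do: move[dir: west]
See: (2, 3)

Do: sense[dir: south]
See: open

Do: push[x: south]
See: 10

Do: move[dir: south]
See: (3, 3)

Do: sense[dir: south]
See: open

Do: push[x: south]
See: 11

Do: move[dir: south]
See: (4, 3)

Do: sense[dir: east]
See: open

Do: push[x: east]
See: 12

Do: move[dir: east]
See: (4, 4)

Do: sense[dir: south]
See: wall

Do: pop[]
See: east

Do: move[dir: west]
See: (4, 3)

Do: sense[dir: south]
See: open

Do: push[x: south]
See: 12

Do: move[dir: south]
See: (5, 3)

Do: sense[dir: west]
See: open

Do: push[x: west]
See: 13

Do: move[dir: west]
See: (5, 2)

Do: sense[dir: west]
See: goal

Do: move[dir: west]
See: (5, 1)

Answer: (5, 1)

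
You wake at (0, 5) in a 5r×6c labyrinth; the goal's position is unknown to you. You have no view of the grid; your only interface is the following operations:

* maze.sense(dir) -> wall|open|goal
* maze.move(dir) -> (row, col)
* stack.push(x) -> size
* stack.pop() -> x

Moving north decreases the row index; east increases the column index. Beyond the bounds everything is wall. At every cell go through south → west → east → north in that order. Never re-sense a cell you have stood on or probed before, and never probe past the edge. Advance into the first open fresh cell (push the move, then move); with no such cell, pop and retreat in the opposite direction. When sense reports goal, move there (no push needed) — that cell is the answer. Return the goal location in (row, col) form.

> maze.sense dir: south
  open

> stack.push x: south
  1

> maze.move dir: south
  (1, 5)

> maze.sense dir: south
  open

> stack.push x: south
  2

> maze.move dir: south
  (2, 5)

> maze.sense dir: south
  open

> stack.push x: south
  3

> maze.move dir: south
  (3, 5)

> maze.sense dir: south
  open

> stack.push x: south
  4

> maze.move dir: south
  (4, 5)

> maze.sense dir: west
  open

> stack.push x: west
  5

> maze.move dir: west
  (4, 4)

> maze.sense dir: west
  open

> stack.push x: west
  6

> maze.move dir: west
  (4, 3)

> maze.sense dir: west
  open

> stack.push x: west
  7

> maze.move dir: west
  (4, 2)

> maze.sense dir: west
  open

> stack.push x: west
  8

> maze.move dir: west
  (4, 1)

> maze.sense dir: west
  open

> stack.push x: west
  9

> maze.move dir: west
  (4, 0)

> maze.sense dir: north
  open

> stack.push x: north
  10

> maze.move dir: north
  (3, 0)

> maze.sense dir: east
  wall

> maze.sense dir: north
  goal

> maze.move dir: north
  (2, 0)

Answer: (2, 0)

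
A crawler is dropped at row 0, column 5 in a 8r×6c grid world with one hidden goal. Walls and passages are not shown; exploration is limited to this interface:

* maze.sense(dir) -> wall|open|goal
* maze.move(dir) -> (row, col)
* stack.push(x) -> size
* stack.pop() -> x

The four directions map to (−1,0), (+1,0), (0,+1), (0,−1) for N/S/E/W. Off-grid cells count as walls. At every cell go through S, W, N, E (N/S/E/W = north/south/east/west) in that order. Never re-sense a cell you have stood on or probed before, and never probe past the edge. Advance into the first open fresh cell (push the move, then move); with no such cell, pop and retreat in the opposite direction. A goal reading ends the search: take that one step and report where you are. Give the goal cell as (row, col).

Act: maze.sense[dir→south]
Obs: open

Act: stack.push[x→south]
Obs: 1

Act: maze.move[dir→south]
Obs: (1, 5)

Act: maze.sense[dir→south]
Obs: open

Act: stack.push[x→south]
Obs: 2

Act: maze.move[dir→south]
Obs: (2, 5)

Act: maze.sense[dir→south]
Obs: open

Act: stack.push[x→south]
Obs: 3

Act: maze.move[dir→south]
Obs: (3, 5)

Act: maze.sense[dir→south]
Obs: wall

Act: maze.sense[dir→west]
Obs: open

Act: stack.push[x→west]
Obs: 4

Act: maze.move[dir→west]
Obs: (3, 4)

Act: maze.sense[dir→south]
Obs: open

Act: stack.push[x→south]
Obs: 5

Act: maze.move[dir→south]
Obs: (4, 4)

Act: maze.sense[dir→south]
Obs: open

Act: stack.push[x→south]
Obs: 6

Act: maze.move[dir→south]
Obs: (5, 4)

Act: maze.sense[dir→south]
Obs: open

Act: stack.push[x→south]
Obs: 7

Act: maze.move[dir→south]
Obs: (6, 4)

Act: maze.sense[dir→south]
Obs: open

Act: stack.push[x→south]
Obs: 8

Act: maze.move[dir→south]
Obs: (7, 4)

Act: maze.sense[dir→west]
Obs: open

Act: stack.push[x→west]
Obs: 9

Act: maze.move[dir→west]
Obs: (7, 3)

Act: maze.sense[dir→west]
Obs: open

Act: stack.push[x→west]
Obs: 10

Act: maze.move[dir→west]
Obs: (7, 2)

Act: maze.sense[dir→west]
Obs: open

Act: stack.push[x→west]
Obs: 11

Act: maze.move[dir→west]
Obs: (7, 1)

Act: maze.sense[dir→west]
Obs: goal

Act: maze.move[dir→west]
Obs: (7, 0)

Answer: (7, 0)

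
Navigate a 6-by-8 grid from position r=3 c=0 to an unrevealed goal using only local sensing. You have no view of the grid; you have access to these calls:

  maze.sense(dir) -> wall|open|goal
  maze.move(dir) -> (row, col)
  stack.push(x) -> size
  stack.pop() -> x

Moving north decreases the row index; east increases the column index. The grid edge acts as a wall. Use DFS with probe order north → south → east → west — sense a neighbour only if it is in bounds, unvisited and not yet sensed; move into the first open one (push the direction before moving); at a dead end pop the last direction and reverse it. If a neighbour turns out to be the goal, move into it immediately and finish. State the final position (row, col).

I use maze.sense using dir='north', and observe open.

I use stack.push using x='north', — result: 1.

Invoking maze.move using dir='north', and get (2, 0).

Invoking maze.sense using dir='north', and observe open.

Invoking stack.push using x='north', — result: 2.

I run maze.move using dir='north', yielding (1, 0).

I invoke maze.sense using dir='north', and see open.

Using stack.push using x='north', and see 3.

Calling maze.move using dir='north', and see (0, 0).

Now I run maze.sense using dir='east', giving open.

Calling stack.push using x='east', yielding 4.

I use maze.move using dir='east', — result: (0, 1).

I call maze.sense using dir='south', and see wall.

I call maze.sense using dir='east', giving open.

Invoking stack.push using x='east', → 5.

Then maze.move using dir='east', yielding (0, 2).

I call maze.sense using dir='south', : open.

Invoking stack.push using x='south', : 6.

Then maze.move using dir='south', yielding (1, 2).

Invoking maze.sense using dir='south', — result: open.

Next I call stack.push using x='south', — result: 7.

I invoke maze.move using dir='south', and observe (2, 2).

I try maze.sense using dir='south', and observe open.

I use stack.push using x='south', — result: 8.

I call maze.move using dir='south', giving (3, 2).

Invoking maze.sense using dir='south', giving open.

Now I run stack.push using x='south', which returns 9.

I use maze.move using dir='south', which returns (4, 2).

I try maze.sense using dir='south', and get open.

Calling stack.push using x='south', and see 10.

I use maze.move using dir='south', giving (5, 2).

I try maze.sense using dir='east', which returns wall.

I try maze.sense using dir='west', — result: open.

Invoking stack.push using x='west', yielding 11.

Next I call maze.move using dir='west', which returns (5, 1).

I use maze.sense using dir='north', and get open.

Then stack.push using x='north', and get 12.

I use maze.move using dir='north', and observe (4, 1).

I invoke maze.sense using dir='north', and see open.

Then stack.push using x='north', : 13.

I run maze.move using dir='north', which returns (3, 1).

Then maze.sense using dir='north', → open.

Invoking stack.push using x='north', : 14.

Using maze.move using dir='north', which returns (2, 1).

Invoking stack.pop(), and get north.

Now I run maze.move using dir='south', and see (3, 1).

Using stack.pop, and get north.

Calling maze.move using dir='south', — result: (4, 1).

Next I call maze.sense using dir='west', and get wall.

Invoking stack.pop, → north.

I call maze.move using dir='south', giving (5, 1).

I try maze.sense using dir='west', and get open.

Using stack.push using x='west', — result: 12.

Next I call maze.move using dir='west', yielding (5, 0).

Next I call stack.pop(), yielding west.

I run maze.move using dir='east', which returns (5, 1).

Next I call stack.pop(), and get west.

Next I call maze.move using dir='east', giving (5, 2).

Invoking stack.pop(), and get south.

Calling maze.move using dir='north', — result: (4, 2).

Calling maze.sense using dir='east', and observe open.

Then stack.push using x='east', which returns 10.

I call maze.move using dir='east', : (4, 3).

Calling maze.sense using dir='north', : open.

Next I call stack.push using x='north', giving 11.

Calling maze.move using dir='north', → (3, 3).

Using maze.sense using dir='north', → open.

I run stack.push using x='north', and observe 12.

I try maze.move using dir='north', and observe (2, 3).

I use maze.sense using dir='north', giving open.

Then stack.push using x='north', and get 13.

I try maze.move using dir='north', and get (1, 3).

Invoking maze.sense using dir='north', → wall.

Next I call maze.sense using dir='east', and get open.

I try stack.push using x='east', and get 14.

I use maze.move using dir='east', giving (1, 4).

I call maze.sense using dir='north', — result: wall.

Next I call maze.sense using dir='south', yielding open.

I run stack.push using x='south', giving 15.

Calling maze.move using dir='south', giving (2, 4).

I run maze.sense using dir='south', yielding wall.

Next I call maze.sense using dir='east', which returns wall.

Then stack.pop(), and get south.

I invoke maze.move using dir='north', which returns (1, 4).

Invoking maze.sense using dir='east', which returns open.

Calling stack.push using x='east', giving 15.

Calling maze.move using dir='east', and observe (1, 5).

Calling maze.sense using dir='north', and see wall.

I run maze.sense using dir='east', and see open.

Now I run stack.push using x='east', which returns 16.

Then maze.move using dir='east', and see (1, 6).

Next I call maze.sense using dir='north', and observe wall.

Using maze.sense using dir='south', : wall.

Then maze.sense using dir='east', and observe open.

I invoke stack.push using x='east', which returns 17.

Now I run maze.move using dir='east', and get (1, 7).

Then maze.sense using dir='north', → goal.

Calling maze.move using dir='north', and observe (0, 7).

Answer: (0, 7)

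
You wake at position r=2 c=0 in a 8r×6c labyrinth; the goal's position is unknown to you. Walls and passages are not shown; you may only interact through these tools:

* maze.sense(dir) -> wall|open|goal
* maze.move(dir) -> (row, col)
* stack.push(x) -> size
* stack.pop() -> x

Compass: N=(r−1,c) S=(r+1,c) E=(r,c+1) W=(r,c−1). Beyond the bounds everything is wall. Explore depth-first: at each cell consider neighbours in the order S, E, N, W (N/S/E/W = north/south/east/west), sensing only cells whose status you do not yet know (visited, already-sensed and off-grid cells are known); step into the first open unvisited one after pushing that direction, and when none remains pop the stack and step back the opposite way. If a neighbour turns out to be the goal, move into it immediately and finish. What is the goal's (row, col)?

→ maze.sense(dir→south)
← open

→ stack.push(x→south)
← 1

→ maze.move(dir→south)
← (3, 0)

→ maze.sense(dir→south)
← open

→ stack.push(x→south)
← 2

→ maze.move(dir→south)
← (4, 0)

→ maze.sense(dir→south)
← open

→ stack.push(x→south)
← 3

→ maze.move(dir→south)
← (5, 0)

→ maze.sense(dir→south)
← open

→ stack.push(x→south)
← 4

→ maze.move(dir→south)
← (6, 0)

→ maze.sense(dir→south)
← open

→ stack.push(x→south)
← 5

→ maze.move(dir→south)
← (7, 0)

→ maze.sense(dir→east)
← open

→ stack.push(x→east)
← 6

→ maze.move(dir→east)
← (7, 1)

→ maze.sense(dir→east)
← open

→ stack.push(x→east)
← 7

→ maze.move(dir→east)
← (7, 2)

→ maze.sense(dir→east)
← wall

→ maze.sense(dir→north)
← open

→ stack.push(x→north)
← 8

→ maze.move(dir→north)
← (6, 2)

→ maze.sense(dir→east)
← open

→ stack.push(x→east)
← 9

→ maze.move(dir→east)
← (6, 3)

→ maze.sense(dir→east)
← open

→ stack.push(x→east)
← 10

→ maze.move(dir→east)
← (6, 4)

→ maze.sense(dir→south)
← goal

→ maze.move(dir→south)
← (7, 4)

Answer: (7, 4)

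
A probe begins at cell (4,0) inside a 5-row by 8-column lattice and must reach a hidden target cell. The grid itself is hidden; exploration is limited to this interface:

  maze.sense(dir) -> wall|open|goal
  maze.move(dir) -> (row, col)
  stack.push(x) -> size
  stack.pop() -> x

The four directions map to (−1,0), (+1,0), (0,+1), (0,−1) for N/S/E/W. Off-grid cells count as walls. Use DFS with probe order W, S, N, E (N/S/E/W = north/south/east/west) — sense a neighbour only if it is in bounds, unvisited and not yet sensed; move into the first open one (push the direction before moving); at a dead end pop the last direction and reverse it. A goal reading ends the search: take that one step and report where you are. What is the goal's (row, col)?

Do: sense[dir='north']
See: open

Do: push[x='north']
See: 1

Do: move[dir='north']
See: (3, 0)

Do: sense[dir='north']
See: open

Do: push[x='north']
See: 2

Do: move[dir='north']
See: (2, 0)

Do: sense[dir='north']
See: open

Do: push[x='north']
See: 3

Do: move[dir='north']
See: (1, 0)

Do: sense[dir='north']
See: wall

Do: sense[dir='east']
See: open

Do: push[x='east']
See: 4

Do: move[dir='east']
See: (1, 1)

Do: sense[dir='south']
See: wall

Do: sense[dir='north']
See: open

Do: push[x='north']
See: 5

Do: move[dir='north']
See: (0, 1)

Do: sense[dir='east']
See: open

Do: push[x='east']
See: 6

Do: move[dir='east']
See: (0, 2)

Do: sense[dir='south']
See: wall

Do: sense[dir='east']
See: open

Do: push[x='east']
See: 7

Do: move[dir='east']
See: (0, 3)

Do: sense[dir='south']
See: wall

Do: sense[dir='east']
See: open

Do: push[x='east']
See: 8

Do: move[dir='east']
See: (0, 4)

Do: sense[dir='south']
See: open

Do: push[x='south']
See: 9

Do: move[dir='south']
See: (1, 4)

Do: sense[dir='south']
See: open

Do: push[x='south']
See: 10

Do: move[dir='south']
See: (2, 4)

Do: sense[dir='west']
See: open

Do: push[x='west']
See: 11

Do: move[dir='west']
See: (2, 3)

Do: sense[dir='west']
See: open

Do: push[x='west']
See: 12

Do: move[dir='west']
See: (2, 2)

Do: sense[dir='south']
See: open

Do: push[x='south']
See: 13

Do: move[dir='south']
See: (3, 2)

Do: sense[dir='west']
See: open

Do: push[x='west']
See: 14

Do: move[dir='west']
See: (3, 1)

Do: sense[dir='south']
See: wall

Do: pop[]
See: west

Do: move[dir='east']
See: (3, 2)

Do: sense[dir='south']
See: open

Do: push[x='south']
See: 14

Do: move[dir='south']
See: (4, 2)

Do: sense[dir='east']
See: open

Do: push[x='east']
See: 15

Do: move[dir='east']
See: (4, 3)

Do: sense[dir='north']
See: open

Do: push[x='north']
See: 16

Do: move[dir='north']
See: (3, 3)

Do: sense[dir='east']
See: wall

Do: pop[]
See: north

Do: move[dir='south']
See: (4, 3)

Do: sense[dir='east']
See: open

Do: push[x='east']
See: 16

Do: move[dir='east']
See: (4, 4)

Do: sense[dir='east']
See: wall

Do: pop[]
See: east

Do: move[dir='west']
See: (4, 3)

Do: pop[]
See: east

Do: move[dir='west']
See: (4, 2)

Do: pop[]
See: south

Do: move[dir='north']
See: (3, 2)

Do: pop[]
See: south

Do: move[dir='north']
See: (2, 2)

Do: pop[]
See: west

Do: move[dir='east']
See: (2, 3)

Do: pop[]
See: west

Do: move[dir='east']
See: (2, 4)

Do: sense[dir='east']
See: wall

Do: pop[]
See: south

Do: move[dir='north']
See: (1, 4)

Do: sense[dir='east']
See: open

Do: push[x='east']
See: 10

Do: move[dir='east']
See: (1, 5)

Do: sense[dir='north']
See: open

Do: push[x='north']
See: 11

Do: move[dir='north']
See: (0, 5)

Do: sense[dir='east']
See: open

Do: push[x='east']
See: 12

Do: move[dir='east']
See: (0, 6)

Do: sense[dir='south']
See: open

Do: push[x='south']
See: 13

Do: move[dir='south']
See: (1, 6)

Do: sense[dir='south']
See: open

Do: push[x='south']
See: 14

Do: move[dir='south']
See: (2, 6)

Do: sense[dir='south']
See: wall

Do: sense[dir='east']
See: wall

Do: pop[]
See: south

Do: move[dir='north']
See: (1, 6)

Do: sense[dir='east']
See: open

Do: push[x='east']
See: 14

Do: move[dir='east']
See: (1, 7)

Do: sense[dir='north']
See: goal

Do: move[dir='north']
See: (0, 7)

Answer: (0, 7)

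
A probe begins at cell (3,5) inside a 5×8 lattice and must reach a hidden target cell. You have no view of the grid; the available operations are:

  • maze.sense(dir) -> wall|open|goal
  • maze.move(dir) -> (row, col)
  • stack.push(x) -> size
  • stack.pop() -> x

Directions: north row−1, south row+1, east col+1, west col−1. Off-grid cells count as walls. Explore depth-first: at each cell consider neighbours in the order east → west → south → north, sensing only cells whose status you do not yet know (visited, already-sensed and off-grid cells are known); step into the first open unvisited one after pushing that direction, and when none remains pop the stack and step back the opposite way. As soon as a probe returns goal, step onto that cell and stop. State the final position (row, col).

Action: sense[dir: east]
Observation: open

Action: push[x: east]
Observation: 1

Action: move[dir: east]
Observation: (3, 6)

Action: sense[dir: east]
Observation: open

Action: push[x: east]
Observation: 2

Action: move[dir: east]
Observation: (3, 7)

Action: sense[dir: south]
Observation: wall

Action: sense[dir: north]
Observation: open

Action: push[x: north]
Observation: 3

Action: move[dir: north]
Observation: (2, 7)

Action: sense[dir: west]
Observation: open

Action: push[x: west]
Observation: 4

Action: move[dir: west]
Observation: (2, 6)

Action: sense[dir: west]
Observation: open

Action: push[x: west]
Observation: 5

Action: move[dir: west]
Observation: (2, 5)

Action: sense[dir: west]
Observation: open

Action: push[x: west]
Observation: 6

Action: move[dir: west]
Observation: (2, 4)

Action: sense[dir: west]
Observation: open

Action: push[x: west]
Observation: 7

Action: move[dir: west]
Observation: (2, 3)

Action: sense[dir: west]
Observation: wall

Action: sense[dir: south]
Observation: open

Action: push[x: south]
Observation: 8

Action: move[dir: south]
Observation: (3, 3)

Action: sense[dir: east]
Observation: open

Action: push[x: east]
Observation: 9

Action: move[dir: east]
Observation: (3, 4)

Action: sense[dir: south]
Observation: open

Action: push[x: south]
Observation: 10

Action: move[dir: south]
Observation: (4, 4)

Action: sense[dir: east]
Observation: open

Action: push[x: east]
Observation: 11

Action: move[dir: east]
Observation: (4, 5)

Action: sense[dir: east]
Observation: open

Action: push[x: east]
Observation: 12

Action: move[dir: east]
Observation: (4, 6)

Action: pop[]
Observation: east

Action: move[dir: west]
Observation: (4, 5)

Action: pop[]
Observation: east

Action: move[dir: west]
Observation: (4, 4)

Action: sense[dir: west]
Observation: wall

Action: pop[]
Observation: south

Action: move[dir: north]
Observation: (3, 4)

Action: pop[]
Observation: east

Action: move[dir: west]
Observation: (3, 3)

Action: sense[dir: west]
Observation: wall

Action: pop[]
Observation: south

Action: move[dir: north]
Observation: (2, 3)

Action: sense[dir: north]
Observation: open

Action: push[x: north]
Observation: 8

Action: move[dir: north]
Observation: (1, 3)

Action: sense[dir: east]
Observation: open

Action: push[x: east]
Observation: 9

Action: move[dir: east]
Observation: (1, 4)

Action: sense[dir: east]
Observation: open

Action: push[x: east]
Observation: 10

Action: move[dir: east]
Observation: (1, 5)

Action: sense[dir: east]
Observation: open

Action: push[x: east]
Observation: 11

Action: move[dir: east]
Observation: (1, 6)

Action: sense[dir: east]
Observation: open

Action: push[x: east]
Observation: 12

Action: move[dir: east]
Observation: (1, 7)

Action: sense[dir: north]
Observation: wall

Action: pop[]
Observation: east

Action: move[dir: west]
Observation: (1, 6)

Action: sense[dir: north]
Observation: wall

Action: pop[]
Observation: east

Action: move[dir: west]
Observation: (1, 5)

Action: sense[dir: north]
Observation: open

Action: push[x: north]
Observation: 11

Action: move[dir: north]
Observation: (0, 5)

Action: sense[dir: west]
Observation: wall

Action: pop[]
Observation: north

Action: move[dir: south]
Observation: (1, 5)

Action: pop[]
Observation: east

Action: move[dir: west]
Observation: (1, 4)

Action: pop[]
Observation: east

Action: move[dir: west]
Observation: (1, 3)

Action: sense[dir: west]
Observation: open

Action: push[x: west]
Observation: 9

Action: move[dir: west]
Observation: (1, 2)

Action: sense[dir: west]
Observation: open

Action: push[x: west]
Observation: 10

Action: move[dir: west]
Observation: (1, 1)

Action: sense[dir: west]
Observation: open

Action: push[x: west]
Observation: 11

Action: move[dir: west]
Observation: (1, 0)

Action: sense[dir: south]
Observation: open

Action: push[x: south]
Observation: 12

Action: move[dir: south]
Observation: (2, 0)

Action: sense[dir: east]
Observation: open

Action: push[x: east]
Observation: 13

Action: move[dir: east]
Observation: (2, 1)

Action: sense[dir: south]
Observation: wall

Action: pop[]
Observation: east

Action: move[dir: west]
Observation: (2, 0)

Action: sense[dir: south]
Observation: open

Action: push[x: south]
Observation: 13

Action: move[dir: south]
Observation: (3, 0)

Action: sense[dir: south]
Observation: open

Action: push[x: south]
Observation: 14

Action: move[dir: south]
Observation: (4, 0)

Action: sense[dir: east]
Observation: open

Action: push[x: east]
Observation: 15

Action: move[dir: east]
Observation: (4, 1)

Action: sense[dir: east]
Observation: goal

Action: move[dir: east]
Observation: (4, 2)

Answer: (4, 2)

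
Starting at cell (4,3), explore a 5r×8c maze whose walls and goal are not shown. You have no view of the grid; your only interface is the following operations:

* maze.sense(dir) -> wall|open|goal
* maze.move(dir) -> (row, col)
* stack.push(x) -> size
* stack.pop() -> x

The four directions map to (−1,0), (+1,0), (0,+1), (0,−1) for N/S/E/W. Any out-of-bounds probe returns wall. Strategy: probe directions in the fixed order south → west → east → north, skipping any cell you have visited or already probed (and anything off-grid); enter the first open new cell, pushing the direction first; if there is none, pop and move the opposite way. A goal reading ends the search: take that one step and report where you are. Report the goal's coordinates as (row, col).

Do: maze.sense[dir→west]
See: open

Do: stack.push[x→west]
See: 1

Do: maze.move[dir→west]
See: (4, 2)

Do: maze.sense[dir→west]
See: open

Do: stack.push[x→west]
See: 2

Do: maze.move[dir→west]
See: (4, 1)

Do: maze.sense[dir→west]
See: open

Do: stack.push[x→west]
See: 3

Do: maze.move[dir→west]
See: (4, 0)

Do: maze.sense[dir→north]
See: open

Do: stack.push[x→north]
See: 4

Do: maze.move[dir→north]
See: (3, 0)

Do: maze.sense[dir→east]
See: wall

Do: maze.sense[dir→north]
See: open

Do: stack.push[x→north]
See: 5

Do: maze.move[dir→north]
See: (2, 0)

Do: maze.sense[dir→east]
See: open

Do: stack.push[x→east]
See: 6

Do: maze.move[dir→east]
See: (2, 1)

Do: maze.sense[dir→east]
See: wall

Do: maze.sense[dir→north]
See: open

Do: stack.push[x→north]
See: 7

Do: maze.move[dir→north]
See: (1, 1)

Do: maze.sense[dir→west]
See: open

Do: stack.push[x→west]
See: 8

Do: maze.move[dir→west]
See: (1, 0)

Do: maze.sense[dir→north]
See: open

Do: stack.push[x→north]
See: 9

Do: maze.move[dir→north]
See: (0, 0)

Do: maze.sense[dir→east]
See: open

Do: stack.push[x→east]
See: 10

Do: maze.move[dir→east]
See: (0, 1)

Do: maze.sense[dir→east]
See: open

Do: stack.push[x→east]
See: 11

Do: maze.move[dir→east]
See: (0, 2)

Do: maze.sense[dir→south]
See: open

Do: stack.push[x→south]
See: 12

Do: maze.move[dir→south]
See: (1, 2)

Do: maze.sense[dir→east]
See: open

Do: stack.push[x→east]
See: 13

Do: maze.move[dir→east]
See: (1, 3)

Do: maze.sense[dir→south]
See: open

Do: stack.push[x→south]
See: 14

Do: maze.move[dir→south]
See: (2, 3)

Do: maze.sense[dir→south]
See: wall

Do: maze.sense[dir→east]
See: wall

Do: stack.pop[]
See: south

Do: maze.move[dir→north]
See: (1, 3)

Do: maze.sense[dir→east]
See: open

Do: stack.push[x→east]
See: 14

Do: maze.move[dir→east]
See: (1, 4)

Do: maze.sense[dir→east]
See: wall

Do: maze.sense[dir→north]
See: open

Do: stack.push[x→north]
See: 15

Do: maze.move[dir→north]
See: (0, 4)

Do: maze.sense[dir→west]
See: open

Do: stack.push[x→west]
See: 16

Do: maze.move[dir→west]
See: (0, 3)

Do: stack.pop[]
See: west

Do: maze.move[dir→east]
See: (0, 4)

Do: maze.sense[dir→east]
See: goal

Do: maze.move[dir→east]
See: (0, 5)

Answer: (0, 5)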